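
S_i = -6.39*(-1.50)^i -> [-6.39, 9.58, -14.38, 21.57, -32.35]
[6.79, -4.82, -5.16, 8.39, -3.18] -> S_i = Random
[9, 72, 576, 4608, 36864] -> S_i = 9*8^i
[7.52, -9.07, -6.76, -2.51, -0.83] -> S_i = Random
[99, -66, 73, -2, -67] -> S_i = Random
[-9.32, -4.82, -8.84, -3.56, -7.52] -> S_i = Random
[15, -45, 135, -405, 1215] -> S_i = 15*-3^i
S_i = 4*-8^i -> [4, -32, 256, -2048, 16384]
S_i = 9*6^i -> [9, 54, 324, 1944, 11664]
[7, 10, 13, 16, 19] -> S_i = 7 + 3*i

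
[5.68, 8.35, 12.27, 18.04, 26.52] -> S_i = 5.68*1.47^i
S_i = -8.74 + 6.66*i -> [-8.74, -2.08, 4.58, 11.24, 17.9]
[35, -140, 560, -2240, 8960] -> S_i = 35*-4^i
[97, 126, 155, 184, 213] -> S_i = 97 + 29*i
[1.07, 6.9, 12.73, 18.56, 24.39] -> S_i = 1.07 + 5.83*i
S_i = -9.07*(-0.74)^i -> [-9.07, 6.71, -4.97, 3.68, -2.72]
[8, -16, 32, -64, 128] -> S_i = 8*-2^i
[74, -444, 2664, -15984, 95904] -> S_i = 74*-6^i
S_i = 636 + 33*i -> [636, 669, 702, 735, 768]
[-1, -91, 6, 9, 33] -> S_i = Random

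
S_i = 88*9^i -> [88, 792, 7128, 64152, 577368]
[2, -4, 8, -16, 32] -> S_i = 2*-2^i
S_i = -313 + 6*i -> [-313, -307, -301, -295, -289]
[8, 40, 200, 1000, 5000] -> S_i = 8*5^i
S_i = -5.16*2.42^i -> [-5.16, -12.49, -30.22, -73.13, -176.97]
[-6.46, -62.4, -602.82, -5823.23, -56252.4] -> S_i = -6.46*9.66^i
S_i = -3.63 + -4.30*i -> [-3.63, -7.93, -12.23, -16.53, -20.83]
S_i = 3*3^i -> [3, 9, 27, 81, 243]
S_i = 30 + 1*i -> [30, 31, 32, 33, 34]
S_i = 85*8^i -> [85, 680, 5440, 43520, 348160]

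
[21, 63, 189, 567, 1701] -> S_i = 21*3^i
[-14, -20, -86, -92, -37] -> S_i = Random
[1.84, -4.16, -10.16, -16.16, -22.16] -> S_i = 1.84 + -6.00*i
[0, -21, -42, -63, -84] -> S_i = 0 + -21*i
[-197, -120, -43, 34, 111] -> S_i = -197 + 77*i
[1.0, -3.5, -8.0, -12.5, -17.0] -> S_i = 1.00 + -4.50*i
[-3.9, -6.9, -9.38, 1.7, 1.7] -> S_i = Random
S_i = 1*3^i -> [1, 3, 9, 27, 81]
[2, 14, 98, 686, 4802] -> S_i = 2*7^i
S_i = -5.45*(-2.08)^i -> [-5.45, 11.34, -23.58, 49.04, -102.01]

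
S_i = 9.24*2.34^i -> [9.24, 21.62, 50.59, 118.39, 277.04]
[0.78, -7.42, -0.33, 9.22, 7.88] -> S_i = Random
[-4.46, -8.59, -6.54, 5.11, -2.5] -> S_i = Random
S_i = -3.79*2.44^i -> [-3.79, -9.25, -22.56, -55.06, -134.34]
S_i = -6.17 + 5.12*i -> [-6.17, -1.05, 4.07, 9.19, 14.31]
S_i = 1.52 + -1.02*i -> [1.52, 0.5, -0.52, -1.54, -2.56]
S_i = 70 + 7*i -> [70, 77, 84, 91, 98]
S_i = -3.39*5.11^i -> [-3.39, -17.32, -88.52, -452.34, -2311.44]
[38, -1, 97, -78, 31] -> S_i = Random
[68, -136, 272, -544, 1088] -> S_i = 68*-2^i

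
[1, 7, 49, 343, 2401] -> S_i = 1*7^i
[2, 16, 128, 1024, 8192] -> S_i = 2*8^i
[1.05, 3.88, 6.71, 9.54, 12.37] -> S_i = 1.05 + 2.83*i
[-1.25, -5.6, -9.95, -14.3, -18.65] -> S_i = -1.25 + -4.35*i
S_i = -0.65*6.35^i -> [-0.65, -4.13, -26.21, -166.43, -1056.84]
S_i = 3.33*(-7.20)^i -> [3.33, -23.98, 172.63, -1242.92, 8948.99]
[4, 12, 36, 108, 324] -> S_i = 4*3^i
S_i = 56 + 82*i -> [56, 138, 220, 302, 384]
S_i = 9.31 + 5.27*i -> [9.31, 14.58, 19.85, 25.12, 30.39]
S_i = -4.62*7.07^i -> [-4.62, -32.66, -230.93, -1632.68, -11543.02]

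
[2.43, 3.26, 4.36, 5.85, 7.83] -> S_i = 2.43*1.34^i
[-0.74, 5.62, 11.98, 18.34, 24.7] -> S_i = -0.74 + 6.36*i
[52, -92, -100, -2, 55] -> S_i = Random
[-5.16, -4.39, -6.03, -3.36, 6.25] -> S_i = Random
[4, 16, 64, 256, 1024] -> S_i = 4*4^i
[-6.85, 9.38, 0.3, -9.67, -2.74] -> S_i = Random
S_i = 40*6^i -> [40, 240, 1440, 8640, 51840]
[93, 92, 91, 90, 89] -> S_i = 93 + -1*i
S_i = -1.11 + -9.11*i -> [-1.11, -10.22, -19.33, -28.44, -37.55]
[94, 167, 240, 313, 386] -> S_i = 94 + 73*i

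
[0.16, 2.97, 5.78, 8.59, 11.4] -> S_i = 0.16 + 2.81*i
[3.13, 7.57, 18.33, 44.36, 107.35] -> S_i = 3.13*2.42^i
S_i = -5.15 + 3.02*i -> [-5.15, -2.13, 0.89, 3.91, 6.93]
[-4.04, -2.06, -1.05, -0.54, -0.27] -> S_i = -4.04*0.51^i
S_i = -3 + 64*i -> [-3, 61, 125, 189, 253]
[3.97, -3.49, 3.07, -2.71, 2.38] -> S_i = 3.97*(-0.88)^i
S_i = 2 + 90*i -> [2, 92, 182, 272, 362]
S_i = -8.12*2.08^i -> [-8.12, -16.89, -35.13, -73.07, -151.99]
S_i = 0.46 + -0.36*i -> [0.46, 0.1, -0.26, -0.62, -0.98]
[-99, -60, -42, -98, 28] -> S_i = Random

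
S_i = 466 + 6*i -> [466, 472, 478, 484, 490]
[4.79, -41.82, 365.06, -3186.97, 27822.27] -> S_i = 4.79*(-8.73)^i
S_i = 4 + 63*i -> [4, 67, 130, 193, 256]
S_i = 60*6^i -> [60, 360, 2160, 12960, 77760]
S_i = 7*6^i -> [7, 42, 252, 1512, 9072]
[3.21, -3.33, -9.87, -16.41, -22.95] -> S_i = 3.21 + -6.54*i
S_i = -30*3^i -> [-30, -90, -270, -810, -2430]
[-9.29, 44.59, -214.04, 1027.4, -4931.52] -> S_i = -9.29*(-4.80)^i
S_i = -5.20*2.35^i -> [-5.2, -12.22, -28.72, -67.48, -158.59]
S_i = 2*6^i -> [2, 12, 72, 432, 2592]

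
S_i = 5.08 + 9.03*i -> [5.08, 14.11, 23.14, 32.17, 41.2]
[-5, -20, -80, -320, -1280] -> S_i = -5*4^i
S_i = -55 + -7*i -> [-55, -62, -69, -76, -83]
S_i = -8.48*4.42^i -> [-8.48, -37.48, -165.67, -732.26, -3236.57]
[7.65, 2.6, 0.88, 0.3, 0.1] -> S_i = 7.65*0.34^i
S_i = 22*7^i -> [22, 154, 1078, 7546, 52822]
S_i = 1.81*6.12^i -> [1.81, 11.08, 67.79, 414.89, 2539.13]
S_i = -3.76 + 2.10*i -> [-3.76, -1.66, 0.44, 2.54, 4.64]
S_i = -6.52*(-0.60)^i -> [-6.52, 3.91, -2.35, 1.41, -0.84]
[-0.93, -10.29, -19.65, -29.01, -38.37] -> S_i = -0.93 + -9.36*i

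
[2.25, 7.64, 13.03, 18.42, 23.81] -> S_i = 2.25 + 5.39*i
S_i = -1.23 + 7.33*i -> [-1.23, 6.1, 13.43, 20.76, 28.09]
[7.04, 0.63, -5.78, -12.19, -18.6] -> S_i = 7.04 + -6.41*i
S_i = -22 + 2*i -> [-22, -20, -18, -16, -14]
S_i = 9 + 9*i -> [9, 18, 27, 36, 45]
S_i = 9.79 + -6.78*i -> [9.79, 3.01, -3.77, -10.55, -17.33]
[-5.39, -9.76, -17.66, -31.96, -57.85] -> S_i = -5.39*1.81^i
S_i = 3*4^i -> [3, 12, 48, 192, 768]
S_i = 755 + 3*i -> [755, 758, 761, 764, 767]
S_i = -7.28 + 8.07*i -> [-7.28, 0.79, 8.86, 16.93, 25.0]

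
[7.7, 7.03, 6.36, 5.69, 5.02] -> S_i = 7.70 + -0.67*i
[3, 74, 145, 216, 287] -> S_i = 3 + 71*i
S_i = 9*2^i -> [9, 18, 36, 72, 144]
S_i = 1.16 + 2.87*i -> [1.16, 4.03, 6.9, 9.77, 12.64]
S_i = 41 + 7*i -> [41, 48, 55, 62, 69]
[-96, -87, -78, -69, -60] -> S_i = -96 + 9*i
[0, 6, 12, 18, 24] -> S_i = 0 + 6*i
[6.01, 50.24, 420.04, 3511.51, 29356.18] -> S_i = 6.01*8.36^i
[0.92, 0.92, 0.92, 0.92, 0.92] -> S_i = 0.92*1.00^i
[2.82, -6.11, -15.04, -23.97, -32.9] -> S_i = 2.82 + -8.93*i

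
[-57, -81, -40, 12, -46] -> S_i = Random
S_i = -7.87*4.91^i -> [-7.87, -38.64, -189.73, -931.58, -4574.05]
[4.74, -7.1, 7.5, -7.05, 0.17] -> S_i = Random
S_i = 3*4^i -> [3, 12, 48, 192, 768]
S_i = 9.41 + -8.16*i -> [9.41, 1.25, -6.91, -15.07, -23.23]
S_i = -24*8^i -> [-24, -192, -1536, -12288, -98304]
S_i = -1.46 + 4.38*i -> [-1.46, 2.92, 7.3, 11.68, 16.06]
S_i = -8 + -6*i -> [-8, -14, -20, -26, -32]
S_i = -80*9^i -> [-80, -720, -6480, -58320, -524880]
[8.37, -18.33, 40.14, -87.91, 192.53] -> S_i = 8.37*(-2.19)^i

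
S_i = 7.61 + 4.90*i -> [7.61, 12.51, 17.41, 22.31, 27.21]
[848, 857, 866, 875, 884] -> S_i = 848 + 9*i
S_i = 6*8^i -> [6, 48, 384, 3072, 24576]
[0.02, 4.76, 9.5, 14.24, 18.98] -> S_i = 0.02 + 4.74*i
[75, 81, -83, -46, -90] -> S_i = Random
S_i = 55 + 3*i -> [55, 58, 61, 64, 67]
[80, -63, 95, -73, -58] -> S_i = Random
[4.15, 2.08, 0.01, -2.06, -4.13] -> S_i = 4.15 + -2.07*i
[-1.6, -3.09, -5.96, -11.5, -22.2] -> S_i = -1.60*1.93^i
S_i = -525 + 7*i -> [-525, -518, -511, -504, -497]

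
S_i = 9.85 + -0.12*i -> [9.85, 9.73, 9.61, 9.49, 9.37]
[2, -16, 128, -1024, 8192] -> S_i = 2*-8^i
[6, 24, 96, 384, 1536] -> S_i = 6*4^i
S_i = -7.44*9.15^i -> [-7.44, -68.08, -622.9, -5699.49, -52150.36]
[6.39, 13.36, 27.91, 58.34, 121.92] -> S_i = 6.39*2.09^i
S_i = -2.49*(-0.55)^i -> [-2.49, 1.37, -0.75, 0.41, -0.23]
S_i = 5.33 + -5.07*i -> [5.33, 0.26, -4.81, -9.88, -14.95]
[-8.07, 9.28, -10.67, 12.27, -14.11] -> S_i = -8.07*(-1.15)^i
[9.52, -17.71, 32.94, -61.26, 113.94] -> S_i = 9.52*(-1.86)^i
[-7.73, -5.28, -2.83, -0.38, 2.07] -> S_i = -7.73 + 2.45*i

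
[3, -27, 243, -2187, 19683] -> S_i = 3*-9^i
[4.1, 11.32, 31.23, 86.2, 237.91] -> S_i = 4.10*2.76^i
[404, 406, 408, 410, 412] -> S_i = 404 + 2*i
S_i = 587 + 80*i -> [587, 667, 747, 827, 907]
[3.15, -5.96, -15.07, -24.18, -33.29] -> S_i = 3.15 + -9.11*i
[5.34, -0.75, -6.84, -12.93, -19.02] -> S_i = 5.34 + -6.09*i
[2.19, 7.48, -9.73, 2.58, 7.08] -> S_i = Random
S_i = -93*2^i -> [-93, -186, -372, -744, -1488]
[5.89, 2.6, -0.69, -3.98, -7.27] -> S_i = 5.89 + -3.29*i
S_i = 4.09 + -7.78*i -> [4.09, -3.69, -11.47, -19.25, -27.03]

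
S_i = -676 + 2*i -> [-676, -674, -672, -670, -668]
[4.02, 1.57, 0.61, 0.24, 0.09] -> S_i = 4.02*0.39^i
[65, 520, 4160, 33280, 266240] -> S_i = 65*8^i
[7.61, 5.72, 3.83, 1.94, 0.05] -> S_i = 7.61 + -1.89*i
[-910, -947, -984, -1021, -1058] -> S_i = -910 + -37*i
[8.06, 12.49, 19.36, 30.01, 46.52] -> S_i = 8.06*1.55^i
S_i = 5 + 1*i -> [5, 6, 7, 8, 9]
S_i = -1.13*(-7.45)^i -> [-1.13, 8.42, -62.72, 467.25, -3481.0]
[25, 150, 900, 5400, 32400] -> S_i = 25*6^i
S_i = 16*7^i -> [16, 112, 784, 5488, 38416]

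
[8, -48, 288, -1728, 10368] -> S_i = 8*-6^i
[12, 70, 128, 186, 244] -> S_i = 12 + 58*i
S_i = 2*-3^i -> [2, -6, 18, -54, 162]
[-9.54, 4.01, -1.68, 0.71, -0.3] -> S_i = -9.54*(-0.42)^i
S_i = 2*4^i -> [2, 8, 32, 128, 512]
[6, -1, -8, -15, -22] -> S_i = 6 + -7*i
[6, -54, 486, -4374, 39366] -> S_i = 6*-9^i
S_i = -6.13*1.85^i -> [-6.13, -11.34, -20.98, -38.81, -71.8]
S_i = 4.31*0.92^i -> [4.31, 3.97, 3.65, 3.36, 3.09]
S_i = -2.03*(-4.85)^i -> [-2.03, 9.85, -47.75, 231.59, -1123.22]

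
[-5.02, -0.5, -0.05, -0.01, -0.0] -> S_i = -5.02*0.10^i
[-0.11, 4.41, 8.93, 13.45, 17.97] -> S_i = -0.11 + 4.52*i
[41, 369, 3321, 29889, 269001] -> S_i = 41*9^i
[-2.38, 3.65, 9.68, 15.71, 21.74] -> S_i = -2.38 + 6.03*i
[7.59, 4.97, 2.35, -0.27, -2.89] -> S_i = 7.59 + -2.62*i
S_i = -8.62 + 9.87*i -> [-8.62, 1.25, 11.12, 20.99, 30.86]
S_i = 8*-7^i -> [8, -56, 392, -2744, 19208]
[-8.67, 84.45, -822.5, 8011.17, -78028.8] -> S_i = -8.67*(-9.74)^i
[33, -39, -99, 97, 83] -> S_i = Random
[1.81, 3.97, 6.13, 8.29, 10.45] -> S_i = 1.81 + 2.16*i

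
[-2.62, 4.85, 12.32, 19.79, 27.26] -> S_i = -2.62 + 7.47*i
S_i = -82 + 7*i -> [-82, -75, -68, -61, -54]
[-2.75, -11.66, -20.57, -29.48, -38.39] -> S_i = -2.75 + -8.91*i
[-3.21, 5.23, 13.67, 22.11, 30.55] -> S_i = -3.21 + 8.44*i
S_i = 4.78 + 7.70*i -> [4.78, 12.48, 20.18, 27.88, 35.58]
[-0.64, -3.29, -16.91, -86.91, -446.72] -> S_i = -0.64*5.14^i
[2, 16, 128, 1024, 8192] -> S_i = 2*8^i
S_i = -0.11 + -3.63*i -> [-0.11, -3.74, -7.37, -11.0, -14.63]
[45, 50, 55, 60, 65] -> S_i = 45 + 5*i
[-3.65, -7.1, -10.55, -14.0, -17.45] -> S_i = -3.65 + -3.45*i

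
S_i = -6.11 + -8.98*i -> [-6.11, -15.09, -24.07, -33.05, -42.03]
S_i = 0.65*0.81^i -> [0.65, 0.53, 0.43, 0.35, 0.28]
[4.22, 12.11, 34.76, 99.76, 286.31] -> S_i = 4.22*2.87^i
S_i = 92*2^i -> [92, 184, 368, 736, 1472]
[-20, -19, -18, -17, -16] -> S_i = -20 + 1*i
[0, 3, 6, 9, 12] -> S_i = 0 + 3*i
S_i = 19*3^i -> [19, 57, 171, 513, 1539]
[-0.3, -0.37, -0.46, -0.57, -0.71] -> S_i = -0.30*1.24^i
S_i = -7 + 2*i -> [-7, -5, -3, -1, 1]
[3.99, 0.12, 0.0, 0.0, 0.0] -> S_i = 3.99*0.03^i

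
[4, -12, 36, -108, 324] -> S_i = 4*-3^i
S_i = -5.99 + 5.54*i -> [-5.99, -0.45, 5.09, 10.63, 16.17]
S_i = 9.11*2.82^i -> [9.11, 25.69, 72.45, 204.3, 576.12]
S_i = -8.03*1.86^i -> [-8.03, -14.94, -27.78, -51.67, -96.11]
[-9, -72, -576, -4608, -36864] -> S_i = -9*8^i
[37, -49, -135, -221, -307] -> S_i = 37 + -86*i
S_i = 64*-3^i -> [64, -192, 576, -1728, 5184]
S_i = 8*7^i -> [8, 56, 392, 2744, 19208]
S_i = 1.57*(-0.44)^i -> [1.57, -0.69, 0.3, -0.13, 0.06]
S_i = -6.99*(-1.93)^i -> [-6.99, 13.49, -26.04, 50.25, -96.99]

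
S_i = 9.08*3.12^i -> [9.08, 28.33, 88.39, 275.77, 860.41]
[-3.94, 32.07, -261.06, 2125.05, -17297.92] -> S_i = -3.94*(-8.14)^i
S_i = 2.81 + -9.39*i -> [2.81, -6.58, -15.97, -25.36, -34.75]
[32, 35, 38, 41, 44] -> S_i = 32 + 3*i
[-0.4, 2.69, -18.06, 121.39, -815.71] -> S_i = -0.40*(-6.72)^i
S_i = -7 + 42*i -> [-7, 35, 77, 119, 161]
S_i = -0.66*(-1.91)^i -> [-0.66, 1.26, -2.41, 4.6, -8.78]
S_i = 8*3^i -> [8, 24, 72, 216, 648]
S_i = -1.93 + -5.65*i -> [-1.93, -7.58, -13.23, -18.88, -24.53]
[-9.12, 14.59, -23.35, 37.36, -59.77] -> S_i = -9.12*(-1.60)^i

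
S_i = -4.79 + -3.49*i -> [-4.79, -8.28, -11.77, -15.26, -18.75]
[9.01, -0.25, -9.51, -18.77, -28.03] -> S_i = 9.01 + -9.26*i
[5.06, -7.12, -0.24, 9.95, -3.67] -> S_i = Random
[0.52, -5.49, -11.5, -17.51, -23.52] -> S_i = 0.52 + -6.01*i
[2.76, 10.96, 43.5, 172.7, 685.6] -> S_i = 2.76*3.97^i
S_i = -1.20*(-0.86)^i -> [-1.2, 1.03, -0.89, 0.76, -0.66]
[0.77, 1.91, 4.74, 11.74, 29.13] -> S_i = 0.77*2.48^i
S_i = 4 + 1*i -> [4, 5, 6, 7, 8]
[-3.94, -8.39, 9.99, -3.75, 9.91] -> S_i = Random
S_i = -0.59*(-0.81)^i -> [-0.59, 0.48, -0.39, 0.31, -0.25]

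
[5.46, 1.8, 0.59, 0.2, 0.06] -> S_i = 5.46*0.33^i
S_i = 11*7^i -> [11, 77, 539, 3773, 26411]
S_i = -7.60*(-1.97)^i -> [-7.6, 14.97, -29.49, 58.1, -114.47]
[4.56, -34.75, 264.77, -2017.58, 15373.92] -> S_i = 4.56*(-7.62)^i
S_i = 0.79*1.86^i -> [0.79, 1.47, 2.73, 5.08, 9.46]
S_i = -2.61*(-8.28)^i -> [-2.61, 21.61, -178.94, 1481.6, -12267.66]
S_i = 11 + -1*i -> [11, 10, 9, 8, 7]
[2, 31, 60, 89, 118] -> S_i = 2 + 29*i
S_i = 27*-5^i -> [27, -135, 675, -3375, 16875]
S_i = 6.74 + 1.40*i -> [6.74, 8.14, 9.54, 10.94, 12.34]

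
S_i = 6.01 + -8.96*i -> [6.01, -2.95, -11.91, -20.87, -29.83]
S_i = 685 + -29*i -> [685, 656, 627, 598, 569]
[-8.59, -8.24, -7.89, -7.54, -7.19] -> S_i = -8.59 + 0.35*i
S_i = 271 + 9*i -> [271, 280, 289, 298, 307]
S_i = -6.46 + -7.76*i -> [-6.46, -14.22, -21.98, -29.74, -37.5]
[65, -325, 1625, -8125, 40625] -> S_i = 65*-5^i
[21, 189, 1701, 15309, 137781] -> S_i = 21*9^i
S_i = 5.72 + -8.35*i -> [5.72, -2.63, -10.98, -19.33, -27.68]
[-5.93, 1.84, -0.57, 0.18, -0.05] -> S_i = -5.93*(-0.31)^i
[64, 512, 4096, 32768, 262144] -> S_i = 64*8^i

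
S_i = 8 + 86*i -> [8, 94, 180, 266, 352]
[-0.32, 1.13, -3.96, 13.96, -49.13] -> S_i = -0.32*(-3.52)^i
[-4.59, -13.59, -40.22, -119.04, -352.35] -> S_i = -4.59*2.96^i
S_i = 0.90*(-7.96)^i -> [0.9, -7.16, 57.03, -453.92, 3613.22]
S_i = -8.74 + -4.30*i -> [-8.74, -13.04, -17.34, -21.64, -25.94]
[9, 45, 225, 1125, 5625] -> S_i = 9*5^i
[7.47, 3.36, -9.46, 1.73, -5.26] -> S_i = Random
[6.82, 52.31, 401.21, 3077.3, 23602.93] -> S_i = 6.82*7.67^i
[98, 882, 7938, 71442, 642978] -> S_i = 98*9^i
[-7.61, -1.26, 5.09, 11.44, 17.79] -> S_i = -7.61 + 6.35*i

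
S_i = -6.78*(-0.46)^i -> [-6.78, 3.12, -1.43, 0.66, -0.3]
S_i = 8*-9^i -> [8, -72, 648, -5832, 52488]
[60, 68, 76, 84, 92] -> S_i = 60 + 8*i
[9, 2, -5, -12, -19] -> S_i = 9 + -7*i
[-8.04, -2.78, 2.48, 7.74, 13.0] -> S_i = -8.04 + 5.26*i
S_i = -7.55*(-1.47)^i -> [-7.55, 11.1, -16.31, 23.98, -35.25]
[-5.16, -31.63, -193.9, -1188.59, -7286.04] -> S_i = -5.16*6.13^i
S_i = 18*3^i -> [18, 54, 162, 486, 1458]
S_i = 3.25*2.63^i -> [3.25, 8.55, 22.48, 59.12, 155.49]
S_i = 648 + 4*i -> [648, 652, 656, 660, 664]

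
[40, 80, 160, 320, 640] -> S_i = 40*2^i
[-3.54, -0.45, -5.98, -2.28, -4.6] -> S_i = Random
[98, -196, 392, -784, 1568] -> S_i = 98*-2^i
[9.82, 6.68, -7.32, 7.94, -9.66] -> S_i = Random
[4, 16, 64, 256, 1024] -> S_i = 4*4^i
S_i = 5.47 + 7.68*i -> [5.47, 13.15, 20.83, 28.51, 36.19]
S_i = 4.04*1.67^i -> [4.04, 6.75, 11.27, 18.82, 31.42]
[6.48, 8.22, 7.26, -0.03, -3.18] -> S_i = Random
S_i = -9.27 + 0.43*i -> [-9.27, -8.84, -8.41, -7.98, -7.55]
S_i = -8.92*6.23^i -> [-8.92, -55.57, -346.21, -2156.89, -13437.46]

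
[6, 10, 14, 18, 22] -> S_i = 6 + 4*i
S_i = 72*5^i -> [72, 360, 1800, 9000, 45000]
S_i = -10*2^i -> [-10, -20, -40, -80, -160]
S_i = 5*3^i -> [5, 15, 45, 135, 405]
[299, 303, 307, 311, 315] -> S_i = 299 + 4*i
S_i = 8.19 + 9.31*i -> [8.19, 17.5, 26.81, 36.12, 45.43]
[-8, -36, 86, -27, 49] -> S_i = Random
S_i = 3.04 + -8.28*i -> [3.04, -5.24, -13.52, -21.8, -30.08]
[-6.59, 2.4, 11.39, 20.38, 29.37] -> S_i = -6.59 + 8.99*i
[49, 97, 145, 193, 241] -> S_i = 49 + 48*i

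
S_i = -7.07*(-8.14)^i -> [-7.07, 57.55, -468.46, 3813.23, -31039.67]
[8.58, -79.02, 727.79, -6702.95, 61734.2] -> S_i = 8.58*(-9.21)^i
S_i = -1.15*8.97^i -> [-1.15, -10.32, -92.53, -829.99, -7445.05]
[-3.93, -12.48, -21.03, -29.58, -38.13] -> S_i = -3.93 + -8.55*i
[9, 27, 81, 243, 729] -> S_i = 9*3^i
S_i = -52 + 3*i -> [-52, -49, -46, -43, -40]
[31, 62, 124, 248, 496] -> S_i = 31*2^i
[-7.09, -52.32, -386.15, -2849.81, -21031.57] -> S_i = -7.09*7.38^i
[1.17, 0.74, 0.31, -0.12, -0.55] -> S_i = 1.17 + -0.43*i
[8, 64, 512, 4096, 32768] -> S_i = 8*8^i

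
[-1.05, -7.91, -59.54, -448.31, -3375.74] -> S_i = -1.05*7.53^i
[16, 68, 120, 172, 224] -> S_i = 16 + 52*i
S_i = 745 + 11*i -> [745, 756, 767, 778, 789]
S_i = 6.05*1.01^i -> [6.05, 6.11, 6.17, 6.23, 6.3]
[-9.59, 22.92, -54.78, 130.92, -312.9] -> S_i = -9.59*(-2.39)^i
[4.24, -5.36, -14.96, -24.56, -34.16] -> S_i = 4.24 + -9.60*i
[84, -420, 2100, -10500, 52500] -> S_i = 84*-5^i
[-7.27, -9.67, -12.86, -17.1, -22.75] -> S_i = -7.27*1.33^i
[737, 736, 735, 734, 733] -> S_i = 737 + -1*i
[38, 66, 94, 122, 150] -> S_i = 38 + 28*i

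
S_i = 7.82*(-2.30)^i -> [7.82, -17.99, 41.37, -95.15, 218.84]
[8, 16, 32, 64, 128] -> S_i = 8*2^i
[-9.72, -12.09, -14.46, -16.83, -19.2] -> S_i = -9.72 + -2.37*i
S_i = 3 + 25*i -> [3, 28, 53, 78, 103]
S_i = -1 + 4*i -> [-1, 3, 7, 11, 15]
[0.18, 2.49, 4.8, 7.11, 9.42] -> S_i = 0.18 + 2.31*i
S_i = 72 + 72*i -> [72, 144, 216, 288, 360]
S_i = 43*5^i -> [43, 215, 1075, 5375, 26875]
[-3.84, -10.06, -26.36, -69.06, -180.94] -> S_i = -3.84*2.62^i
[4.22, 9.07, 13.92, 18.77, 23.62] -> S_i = 4.22 + 4.85*i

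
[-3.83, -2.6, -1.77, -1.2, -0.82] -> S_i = -3.83*0.68^i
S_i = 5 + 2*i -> [5, 7, 9, 11, 13]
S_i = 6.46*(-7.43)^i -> [6.46, -48.0, 356.62, -2649.71, 19687.37]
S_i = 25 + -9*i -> [25, 16, 7, -2, -11]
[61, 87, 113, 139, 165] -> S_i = 61 + 26*i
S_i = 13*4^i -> [13, 52, 208, 832, 3328]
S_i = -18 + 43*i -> [-18, 25, 68, 111, 154]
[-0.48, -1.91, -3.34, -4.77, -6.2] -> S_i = -0.48 + -1.43*i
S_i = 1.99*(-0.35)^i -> [1.99, -0.7, 0.24, -0.09, 0.03]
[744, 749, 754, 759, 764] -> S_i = 744 + 5*i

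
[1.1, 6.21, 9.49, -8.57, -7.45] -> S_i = Random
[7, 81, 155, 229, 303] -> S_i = 7 + 74*i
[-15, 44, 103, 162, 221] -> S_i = -15 + 59*i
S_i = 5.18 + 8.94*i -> [5.18, 14.12, 23.06, 32.0, 40.94]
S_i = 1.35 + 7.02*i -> [1.35, 8.37, 15.39, 22.41, 29.43]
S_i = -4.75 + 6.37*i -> [-4.75, 1.62, 7.99, 14.36, 20.73]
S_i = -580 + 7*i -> [-580, -573, -566, -559, -552]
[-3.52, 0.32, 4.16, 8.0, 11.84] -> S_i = -3.52 + 3.84*i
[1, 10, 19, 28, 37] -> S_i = 1 + 9*i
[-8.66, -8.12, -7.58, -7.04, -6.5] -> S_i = -8.66 + 0.54*i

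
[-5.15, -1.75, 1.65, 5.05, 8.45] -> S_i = -5.15 + 3.40*i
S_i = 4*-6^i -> [4, -24, 144, -864, 5184]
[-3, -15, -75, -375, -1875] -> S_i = -3*5^i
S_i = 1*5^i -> [1, 5, 25, 125, 625]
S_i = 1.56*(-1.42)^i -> [1.56, -2.22, 3.15, -4.47, 6.34]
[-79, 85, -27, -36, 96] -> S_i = Random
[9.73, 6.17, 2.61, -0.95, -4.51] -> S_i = 9.73 + -3.56*i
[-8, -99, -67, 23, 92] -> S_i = Random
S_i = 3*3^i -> [3, 9, 27, 81, 243]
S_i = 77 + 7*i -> [77, 84, 91, 98, 105]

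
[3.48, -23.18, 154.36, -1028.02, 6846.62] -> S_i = 3.48*(-6.66)^i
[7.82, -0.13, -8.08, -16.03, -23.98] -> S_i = 7.82 + -7.95*i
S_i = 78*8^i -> [78, 624, 4992, 39936, 319488]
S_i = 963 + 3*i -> [963, 966, 969, 972, 975]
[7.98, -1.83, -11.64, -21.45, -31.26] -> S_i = 7.98 + -9.81*i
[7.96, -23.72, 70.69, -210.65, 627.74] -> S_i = 7.96*(-2.98)^i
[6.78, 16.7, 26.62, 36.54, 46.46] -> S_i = 6.78 + 9.92*i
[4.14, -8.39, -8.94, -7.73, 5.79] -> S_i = Random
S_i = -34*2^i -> [-34, -68, -136, -272, -544]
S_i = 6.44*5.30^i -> [6.44, 34.13, 180.9, 958.77, 5081.47]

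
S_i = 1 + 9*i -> [1, 10, 19, 28, 37]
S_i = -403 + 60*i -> [-403, -343, -283, -223, -163]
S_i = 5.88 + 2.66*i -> [5.88, 8.54, 11.2, 13.86, 16.52]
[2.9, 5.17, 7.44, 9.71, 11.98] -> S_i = 2.90 + 2.27*i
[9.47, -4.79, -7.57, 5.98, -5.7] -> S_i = Random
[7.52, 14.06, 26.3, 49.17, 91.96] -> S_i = 7.52*1.87^i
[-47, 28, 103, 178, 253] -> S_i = -47 + 75*i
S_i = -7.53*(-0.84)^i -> [-7.53, 6.33, -5.31, 4.46, -3.75]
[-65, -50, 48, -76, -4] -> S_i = Random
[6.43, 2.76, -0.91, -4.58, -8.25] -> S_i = 6.43 + -3.67*i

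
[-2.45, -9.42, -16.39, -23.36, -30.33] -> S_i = -2.45 + -6.97*i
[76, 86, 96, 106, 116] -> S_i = 76 + 10*i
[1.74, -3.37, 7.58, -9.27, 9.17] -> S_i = Random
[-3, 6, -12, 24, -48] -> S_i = -3*-2^i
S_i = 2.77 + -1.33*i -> [2.77, 1.44, 0.11, -1.22, -2.55]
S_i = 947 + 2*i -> [947, 949, 951, 953, 955]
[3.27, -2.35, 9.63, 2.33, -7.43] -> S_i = Random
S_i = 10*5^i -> [10, 50, 250, 1250, 6250]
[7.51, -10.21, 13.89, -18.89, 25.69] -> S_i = 7.51*(-1.36)^i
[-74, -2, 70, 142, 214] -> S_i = -74 + 72*i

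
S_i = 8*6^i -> [8, 48, 288, 1728, 10368]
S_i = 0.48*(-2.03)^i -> [0.48, -0.97, 1.98, -4.02, 8.15]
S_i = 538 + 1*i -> [538, 539, 540, 541, 542]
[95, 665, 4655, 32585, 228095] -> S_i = 95*7^i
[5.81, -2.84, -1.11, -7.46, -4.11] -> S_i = Random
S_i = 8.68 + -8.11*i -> [8.68, 0.57, -7.54, -15.65, -23.76]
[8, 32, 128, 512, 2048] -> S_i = 8*4^i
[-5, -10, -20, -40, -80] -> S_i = -5*2^i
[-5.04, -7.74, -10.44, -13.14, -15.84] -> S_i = -5.04 + -2.70*i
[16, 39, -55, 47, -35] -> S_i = Random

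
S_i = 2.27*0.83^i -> [2.27, 1.88, 1.56, 1.3, 1.08]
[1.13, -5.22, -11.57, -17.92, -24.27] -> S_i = 1.13 + -6.35*i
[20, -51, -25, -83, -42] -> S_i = Random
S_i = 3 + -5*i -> [3, -2, -7, -12, -17]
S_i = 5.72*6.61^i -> [5.72, 37.81, 249.92, 1651.96, 10919.48]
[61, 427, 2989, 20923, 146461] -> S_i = 61*7^i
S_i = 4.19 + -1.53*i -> [4.19, 2.66, 1.13, -0.4, -1.93]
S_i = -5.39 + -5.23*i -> [-5.39, -10.62, -15.85, -21.08, -26.31]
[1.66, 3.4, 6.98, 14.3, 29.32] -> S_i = 1.66*2.05^i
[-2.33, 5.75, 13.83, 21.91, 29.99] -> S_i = -2.33 + 8.08*i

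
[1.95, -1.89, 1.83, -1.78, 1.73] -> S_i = 1.95*(-0.97)^i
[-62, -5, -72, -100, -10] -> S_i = Random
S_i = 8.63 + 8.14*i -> [8.63, 16.77, 24.91, 33.05, 41.19]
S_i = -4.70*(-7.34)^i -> [-4.7, 34.5, -253.22, 1858.6, -13642.13]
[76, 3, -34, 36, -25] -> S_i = Random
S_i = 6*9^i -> [6, 54, 486, 4374, 39366]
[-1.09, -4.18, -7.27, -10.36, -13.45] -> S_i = -1.09 + -3.09*i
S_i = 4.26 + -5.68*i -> [4.26, -1.42, -7.1, -12.78, -18.46]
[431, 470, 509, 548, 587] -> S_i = 431 + 39*i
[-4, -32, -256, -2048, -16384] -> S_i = -4*8^i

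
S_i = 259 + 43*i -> [259, 302, 345, 388, 431]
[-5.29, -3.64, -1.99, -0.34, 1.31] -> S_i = -5.29 + 1.65*i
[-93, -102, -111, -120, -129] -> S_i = -93 + -9*i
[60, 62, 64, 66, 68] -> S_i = 60 + 2*i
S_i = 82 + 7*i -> [82, 89, 96, 103, 110]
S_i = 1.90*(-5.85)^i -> [1.9, -11.11, 65.02, -380.38, 2225.24]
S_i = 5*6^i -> [5, 30, 180, 1080, 6480]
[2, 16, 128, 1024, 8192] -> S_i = 2*8^i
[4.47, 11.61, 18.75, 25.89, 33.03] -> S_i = 4.47 + 7.14*i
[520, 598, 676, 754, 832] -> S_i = 520 + 78*i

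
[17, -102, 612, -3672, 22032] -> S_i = 17*-6^i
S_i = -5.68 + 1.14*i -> [-5.68, -4.54, -3.4, -2.26, -1.12]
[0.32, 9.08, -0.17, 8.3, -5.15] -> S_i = Random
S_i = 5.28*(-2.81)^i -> [5.28, -14.84, 41.69, -117.15, 329.2]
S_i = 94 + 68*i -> [94, 162, 230, 298, 366]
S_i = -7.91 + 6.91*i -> [-7.91, -1.0, 5.91, 12.82, 19.73]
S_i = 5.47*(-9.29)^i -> [5.47, -50.82, 472.08, -4385.66, 40742.74]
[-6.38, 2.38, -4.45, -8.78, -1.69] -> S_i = Random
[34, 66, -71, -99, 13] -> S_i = Random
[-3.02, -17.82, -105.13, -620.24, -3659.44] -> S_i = -3.02*5.90^i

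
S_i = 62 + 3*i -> [62, 65, 68, 71, 74]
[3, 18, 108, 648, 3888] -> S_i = 3*6^i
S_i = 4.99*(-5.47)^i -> [4.99, -27.3, 149.31, -816.7, 4467.35]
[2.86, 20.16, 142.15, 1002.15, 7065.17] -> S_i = 2.86*7.05^i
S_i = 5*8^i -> [5, 40, 320, 2560, 20480]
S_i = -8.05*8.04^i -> [-8.05, -64.72, -520.36, -4183.73, -33637.22]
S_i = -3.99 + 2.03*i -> [-3.99, -1.96, 0.07, 2.1, 4.13]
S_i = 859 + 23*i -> [859, 882, 905, 928, 951]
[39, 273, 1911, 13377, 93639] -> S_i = 39*7^i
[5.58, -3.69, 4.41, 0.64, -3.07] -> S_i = Random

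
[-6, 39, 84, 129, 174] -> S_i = -6 + 45*i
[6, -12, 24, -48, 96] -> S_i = 6*-2^i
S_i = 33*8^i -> [33, 264, 2112, 16896, 135168]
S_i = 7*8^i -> [7, 56, 448, 3584, 28672]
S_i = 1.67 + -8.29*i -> [1.67, -6.62, -14.91, -23.2, -31.49]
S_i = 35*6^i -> [35, 210, 1260, 7560, 45360]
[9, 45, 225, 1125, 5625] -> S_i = 9*5^i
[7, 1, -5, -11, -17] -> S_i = 7 + -6*i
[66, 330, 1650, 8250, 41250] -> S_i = 66*5^i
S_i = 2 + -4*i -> [2, -2, -6, -10, -14]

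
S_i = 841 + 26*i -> [841, 867, 893, 919, 945]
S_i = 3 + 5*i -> [3, 8, 13, 18, 23]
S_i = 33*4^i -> [33, 132, 528, 2112, 8448]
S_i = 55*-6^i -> [55, -330, 1980, -11880, 71280]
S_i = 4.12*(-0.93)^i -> [4.12, -3.83, 3.56, -3.31, 3.08]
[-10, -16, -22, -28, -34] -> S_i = -10 + -6*i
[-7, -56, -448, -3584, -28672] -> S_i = -7*8^i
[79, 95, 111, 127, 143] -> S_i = 79 + 16*i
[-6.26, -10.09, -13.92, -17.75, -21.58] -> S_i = -6.26 + -3.83*i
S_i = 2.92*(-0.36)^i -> [2.92, -1.05, 0.38, -0.14, 0.05]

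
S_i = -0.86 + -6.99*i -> [-0.86, -7.85, -14.84, -21.83, -28.82]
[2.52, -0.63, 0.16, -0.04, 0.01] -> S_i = 2.52*(-0.25)^i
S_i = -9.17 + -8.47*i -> [-9.17, -17.64, -26.11, -34.58, -43.05]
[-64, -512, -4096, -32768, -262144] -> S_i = -64*8^i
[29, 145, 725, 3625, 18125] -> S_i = 29*5^i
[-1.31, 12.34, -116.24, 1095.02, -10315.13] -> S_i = -1.31*(-9.42)^i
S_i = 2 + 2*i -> [2, 4, 6, 8, 10]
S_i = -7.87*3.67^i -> [-7.87, -28.88, -106.0, -389.02, -1427.71]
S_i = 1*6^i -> [1, 6, 36, 216, 1296]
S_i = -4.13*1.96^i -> [-4.13, -8.09, -15.87, -31.1, -60.95]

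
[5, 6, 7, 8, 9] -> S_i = 5 + 1*i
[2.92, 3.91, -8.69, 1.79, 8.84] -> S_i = Random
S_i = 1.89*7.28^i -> [1.89, 13.76, 100.17, 729.22, 5308.69]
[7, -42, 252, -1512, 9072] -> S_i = 7*-6^i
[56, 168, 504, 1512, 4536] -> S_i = 56*3^i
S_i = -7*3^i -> [-7, -21, -63, -189, -567]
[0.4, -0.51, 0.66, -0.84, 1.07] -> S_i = 0.40*(-1.28)^i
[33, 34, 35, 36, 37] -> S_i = 33 + 1*i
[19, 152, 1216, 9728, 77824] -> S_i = 19*8^i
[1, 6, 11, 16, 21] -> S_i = 1 + 5*i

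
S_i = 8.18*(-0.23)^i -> [8.18, -1.88, 0.43, -0.1, 0.02]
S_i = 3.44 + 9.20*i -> [3.44, 12.64, 21.84, 31.04, 40.24]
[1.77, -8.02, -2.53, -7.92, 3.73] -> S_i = Random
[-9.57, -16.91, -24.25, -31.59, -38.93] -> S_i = -9.57 + -7.34*i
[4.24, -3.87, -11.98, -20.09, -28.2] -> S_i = 4.24 + -8.11*i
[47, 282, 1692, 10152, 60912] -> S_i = 47*6^i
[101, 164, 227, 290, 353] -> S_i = 101 + 63*i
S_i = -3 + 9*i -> [-3, 6, 15, 24, 33]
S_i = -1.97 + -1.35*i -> [-1.97, -3.32, -4.67, -6.02, -7.37]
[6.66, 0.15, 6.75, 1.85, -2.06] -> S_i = Random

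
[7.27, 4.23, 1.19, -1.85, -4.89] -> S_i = 7.27 + -3.04*i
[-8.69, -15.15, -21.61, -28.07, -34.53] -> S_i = -8.69 + -6.46*i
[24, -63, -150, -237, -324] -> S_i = 24 + -87*i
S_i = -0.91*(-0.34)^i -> [-0.91, 0.31, -0.11, 0.04, -0.01]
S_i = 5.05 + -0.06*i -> [5.05, 4.99, 4.93, 4.87, 4.81]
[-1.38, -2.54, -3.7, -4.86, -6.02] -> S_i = -1.38 + -1.16*i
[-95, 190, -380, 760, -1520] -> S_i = -95*-2^i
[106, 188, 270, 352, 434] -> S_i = 106 + 82*i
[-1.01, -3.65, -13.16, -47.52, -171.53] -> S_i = -1.01*3.61^i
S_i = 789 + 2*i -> [789, 791, 793, 795, 797]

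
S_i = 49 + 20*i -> [49, 69, 89, 109, 129]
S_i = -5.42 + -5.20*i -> [-5.42, -10.62, -15.82, -21.02, -26.22]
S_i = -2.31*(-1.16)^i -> [-2.31, 2.68, -3.11, 3.61, -4.18]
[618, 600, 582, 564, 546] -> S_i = 618 + -18*i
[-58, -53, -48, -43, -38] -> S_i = -58 + 5*i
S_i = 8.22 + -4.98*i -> [8.22, 3.24, -1.74, -6.72, -11.7]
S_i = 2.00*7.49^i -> [2.0, 14.98, 112.2, 840.38, 6294.44]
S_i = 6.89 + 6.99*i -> [6.89, 13.88, 20.87, 27.86, 34.85]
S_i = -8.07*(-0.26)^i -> [-8.07, 2.1, -0.55, 0.14, -0.04]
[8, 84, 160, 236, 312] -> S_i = 8 + 76*i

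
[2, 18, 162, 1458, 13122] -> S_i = 2*9^i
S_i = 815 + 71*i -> [815, 886, 957, 1028, 1099]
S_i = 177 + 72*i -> [177, 249, 321, 393, 465]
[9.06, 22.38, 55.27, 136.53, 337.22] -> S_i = 9.06*2.47^i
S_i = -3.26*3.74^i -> [-3.26, -12.19, -45.6, -170.54, -637.83]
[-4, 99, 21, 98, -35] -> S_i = Random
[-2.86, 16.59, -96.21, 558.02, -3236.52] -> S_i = -2.86*(-5.80)^i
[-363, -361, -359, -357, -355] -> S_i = -363 + 2*i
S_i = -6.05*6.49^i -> [-6.05, -39.26, -254.83, -1653.82, -10733.32]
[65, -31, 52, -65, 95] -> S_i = Random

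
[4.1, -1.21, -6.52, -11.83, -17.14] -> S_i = 4.10 + -5.31*i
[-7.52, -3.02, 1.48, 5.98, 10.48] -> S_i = -7.52 + 4.50*i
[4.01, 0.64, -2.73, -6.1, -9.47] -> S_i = 4.01 + -3.37*i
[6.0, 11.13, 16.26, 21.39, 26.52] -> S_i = 6.00 + 5.13*i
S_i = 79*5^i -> [79, 395, 1975, 9875, 49375]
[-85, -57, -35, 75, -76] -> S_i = Random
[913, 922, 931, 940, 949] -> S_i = 913 + 9*i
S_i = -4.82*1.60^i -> [-4.82, -7.71, -12.34, -19.74, -31.59]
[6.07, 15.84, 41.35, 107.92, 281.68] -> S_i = 6.07*2.61^i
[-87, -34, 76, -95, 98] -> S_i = Random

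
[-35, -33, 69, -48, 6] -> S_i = Random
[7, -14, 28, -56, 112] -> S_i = 7*-2^i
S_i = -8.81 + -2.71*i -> [-8.81, -11.52, -14.23, -16.94, -19.65]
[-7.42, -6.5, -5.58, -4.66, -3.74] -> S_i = -7.42 + 0.92*i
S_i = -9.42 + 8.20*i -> [-9.42, -1.22, 6.98, 15.18, 23.38]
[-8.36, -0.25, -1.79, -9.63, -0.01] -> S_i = Random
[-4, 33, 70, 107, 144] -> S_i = -4 + 37*i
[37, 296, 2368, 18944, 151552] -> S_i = 37*8^i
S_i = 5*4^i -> [5, 20, 80, 320, 1280]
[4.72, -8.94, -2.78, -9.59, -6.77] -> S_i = Random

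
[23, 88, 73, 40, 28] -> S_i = Random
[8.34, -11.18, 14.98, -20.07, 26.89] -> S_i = 8.34*(-1.34)^i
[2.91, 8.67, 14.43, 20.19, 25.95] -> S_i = 2.91 + 5.76*i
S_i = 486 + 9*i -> [486, 495, 504, 513, 522]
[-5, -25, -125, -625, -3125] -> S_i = -5*5^i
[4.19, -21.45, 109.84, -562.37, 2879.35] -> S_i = 4.19*(-5.12)^i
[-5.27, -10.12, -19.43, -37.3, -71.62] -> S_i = -5.27*1.92^i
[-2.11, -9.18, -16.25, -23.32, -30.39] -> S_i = -2.11 + -7.07*i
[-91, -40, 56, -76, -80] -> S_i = Random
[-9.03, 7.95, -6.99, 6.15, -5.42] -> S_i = -9.03*(-0.88)^i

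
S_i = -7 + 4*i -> [-7, -3, 1, 5, 9]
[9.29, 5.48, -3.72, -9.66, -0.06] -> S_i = Random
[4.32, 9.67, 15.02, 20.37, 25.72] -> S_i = 4.32 + 5.35*i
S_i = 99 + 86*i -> [99, 185, 271, 357, 443]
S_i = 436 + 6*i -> [436, 442, 448, 454, 460]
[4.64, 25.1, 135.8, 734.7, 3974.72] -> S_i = 4.64*5.41^i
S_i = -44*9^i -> [-44, -396, -3564, -32076, -288684]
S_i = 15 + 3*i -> [15, 18, 21, 24, 27]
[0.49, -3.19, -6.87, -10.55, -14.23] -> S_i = 0.49 + -3.68*i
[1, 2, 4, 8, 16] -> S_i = 1*2^i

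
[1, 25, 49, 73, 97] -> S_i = 1 + 24*i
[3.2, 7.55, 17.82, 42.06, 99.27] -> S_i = 3.20*2.36^i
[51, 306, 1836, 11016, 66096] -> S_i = 51*6^i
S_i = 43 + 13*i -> [43, 56, 69, 82, 95]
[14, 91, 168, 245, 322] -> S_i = 14 + 77*i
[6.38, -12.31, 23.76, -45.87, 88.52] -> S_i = 6.38*(-1.93)^i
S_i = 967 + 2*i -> [967, 969, 971, 973, 975]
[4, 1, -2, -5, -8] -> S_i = 4 + -3*i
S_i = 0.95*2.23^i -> [0.95, 2.12, 4.72, 10.54, 23.49]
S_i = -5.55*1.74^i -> [-5.55, -9.66, -16.8, -29.24, -50.87]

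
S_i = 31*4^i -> [31, 124, 496, 1984, 7936]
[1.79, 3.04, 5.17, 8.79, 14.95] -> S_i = 1.79*1.70^i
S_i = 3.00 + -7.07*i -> [3.0, -4.07, -11.14, -18.21, -25.28]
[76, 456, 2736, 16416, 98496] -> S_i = 76*6^i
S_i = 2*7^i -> [2, 14, 98, 686, 4802]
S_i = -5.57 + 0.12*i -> [-5.57, -5.45, -5.33, -5.21, -5.09]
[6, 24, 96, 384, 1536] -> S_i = 6*4^i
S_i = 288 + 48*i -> [288, 336, 384, 432, 480]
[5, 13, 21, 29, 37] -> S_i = 5 + 8*i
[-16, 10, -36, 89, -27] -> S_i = Random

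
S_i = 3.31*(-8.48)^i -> [3.31, -28.07, 238.02, -2018.44, 17116.36]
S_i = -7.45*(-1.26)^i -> [-7.45, 9.39, -11.83, 14.9, -18.78]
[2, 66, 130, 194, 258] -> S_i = 2 + 64*i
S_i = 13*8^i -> [13, 104, 832, 6656, 53248]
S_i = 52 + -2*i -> [52, 50, 48, 46, 44]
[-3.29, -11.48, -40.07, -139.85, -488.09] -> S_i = -3.29*3.49^i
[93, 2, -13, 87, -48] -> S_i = Random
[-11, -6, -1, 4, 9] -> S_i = -11 + 5*i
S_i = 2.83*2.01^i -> [2.83, 5.69, 11.43, 22.98, 46.19]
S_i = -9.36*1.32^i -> [-9.36, -12.36, -16.31, -21.53, -28.42]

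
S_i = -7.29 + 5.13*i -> [-7.29, -2.16, 2.97, 8.1, 13.23]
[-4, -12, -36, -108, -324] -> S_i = -4*3^i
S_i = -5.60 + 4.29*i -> [-5.6, -1.31, 2.98, 7.27, 11.56]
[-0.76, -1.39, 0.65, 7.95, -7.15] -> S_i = Random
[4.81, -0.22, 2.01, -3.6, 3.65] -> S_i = Random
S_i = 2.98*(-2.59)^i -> [2.98, -7.72, 19.99, -51.77, 134.1]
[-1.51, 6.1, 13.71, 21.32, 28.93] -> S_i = -1.51 + 7.61*i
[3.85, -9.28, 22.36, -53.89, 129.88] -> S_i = 3.85*(-2.41)^i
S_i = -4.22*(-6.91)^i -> [-4.22, 29.16, -201.5, 1392.34, -9621.1]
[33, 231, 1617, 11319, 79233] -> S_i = 33*7^i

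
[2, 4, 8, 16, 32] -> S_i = 2*2^i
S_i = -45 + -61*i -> [-45, -106, -167, -228, -289]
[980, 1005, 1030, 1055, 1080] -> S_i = 980 + 25*i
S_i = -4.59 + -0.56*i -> [-4.59, -5.15, -5.71, -6.27, -6.83]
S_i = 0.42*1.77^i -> [0.42, 0.74, 1.32, 2.33, 4.12]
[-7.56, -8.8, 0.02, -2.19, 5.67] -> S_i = Random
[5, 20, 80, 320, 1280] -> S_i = 5*4^i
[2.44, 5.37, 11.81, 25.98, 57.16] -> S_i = 2.44*2.20^i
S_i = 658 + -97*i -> [658, 561, 464, 367, 270]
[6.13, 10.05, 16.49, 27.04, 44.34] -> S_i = 6.13*1.64^i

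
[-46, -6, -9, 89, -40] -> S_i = Random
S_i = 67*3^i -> [67, 201, 603, 1809, 5427]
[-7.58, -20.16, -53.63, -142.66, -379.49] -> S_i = -7.58*2.66^i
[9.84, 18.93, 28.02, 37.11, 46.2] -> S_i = 9.84 + 9.09*i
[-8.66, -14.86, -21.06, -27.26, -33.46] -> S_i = -8.66 + -6.20*i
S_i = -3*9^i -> [-3, -27, -243, -2187, -19683]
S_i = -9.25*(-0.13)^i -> [-9.25, 1.2, -0.16, 0.02, -0.0]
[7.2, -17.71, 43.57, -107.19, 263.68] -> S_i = 7.20*(-2.46)^i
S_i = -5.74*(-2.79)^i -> [-5.74, 16.01, -44.68, 124.66, -347.8]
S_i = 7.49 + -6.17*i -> [7.49, 1.32, -4.85, -11.02, -17.19]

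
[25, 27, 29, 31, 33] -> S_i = 25 + 2*i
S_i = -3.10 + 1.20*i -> [-3.1, -1.9, -0.7, 0.5, 1.7]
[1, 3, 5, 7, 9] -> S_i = 1 + 2*i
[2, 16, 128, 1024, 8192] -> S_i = 2*8^i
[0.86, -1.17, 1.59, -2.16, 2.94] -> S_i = 0.86*(-1.36)^i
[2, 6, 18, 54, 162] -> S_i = 2*3^i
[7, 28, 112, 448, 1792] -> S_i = 7*4^i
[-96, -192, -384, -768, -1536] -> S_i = -96*2^i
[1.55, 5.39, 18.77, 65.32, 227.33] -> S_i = 1.55*3.48^i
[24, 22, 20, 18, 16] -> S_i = 24 + -2*i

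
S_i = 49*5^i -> [49, 245, 1225, 6125, 30625]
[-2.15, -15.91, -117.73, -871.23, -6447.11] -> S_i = -2.15*7.40^i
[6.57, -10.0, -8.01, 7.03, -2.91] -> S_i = Random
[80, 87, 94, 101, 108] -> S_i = 80 + 7*i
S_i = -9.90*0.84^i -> [-9.9, -8.32, -6.99, -5.87, -4.93]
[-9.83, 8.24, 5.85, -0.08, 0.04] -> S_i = Random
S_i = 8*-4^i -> [8, -32, 128, -512, 2048]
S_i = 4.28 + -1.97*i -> [4.28, 2.31, 0.34, -1.63, -3.6]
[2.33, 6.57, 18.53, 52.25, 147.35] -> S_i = 2.33*2.82^i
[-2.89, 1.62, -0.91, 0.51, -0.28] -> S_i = -2.89*(-0.56)^i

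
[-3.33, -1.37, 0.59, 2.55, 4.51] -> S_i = -3.33 + 1.96*i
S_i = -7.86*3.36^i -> [-7.86, -26.41, -88.74, -298.15, -1001.8]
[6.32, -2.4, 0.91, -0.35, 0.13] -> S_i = 6.32*(-0.38)^i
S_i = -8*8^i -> [-8, -64, -512, -4096, -32768]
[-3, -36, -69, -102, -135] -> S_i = -3 + -33*i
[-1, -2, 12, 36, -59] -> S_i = Random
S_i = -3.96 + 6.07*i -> [-3.96, 2.11, 8.18, 14.25, 20.32]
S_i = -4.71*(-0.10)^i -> [-4.71, 0.47, -0.05, 0.0, -0.0]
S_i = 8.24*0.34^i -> [8.24, 2.8, 0.95, 0.32, 0.11]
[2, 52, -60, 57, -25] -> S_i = Random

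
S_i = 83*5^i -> [83, 415, 2075, 10375, 51875]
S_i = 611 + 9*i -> [611, 620, 629, 638, 647]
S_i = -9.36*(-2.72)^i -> [-9.36, 25.46, -69.25, 188.36, -512.33]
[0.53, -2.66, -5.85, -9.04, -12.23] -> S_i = 0.53 + -3.19*i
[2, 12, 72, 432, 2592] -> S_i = 2*6^i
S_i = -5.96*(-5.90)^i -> [-5.96, 35.16, -207.47, 1224.06, -7221.95]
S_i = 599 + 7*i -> [599, 606, 613, 620, 627]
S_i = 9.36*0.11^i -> [9.36, 1.03, 0.11, 0.01, 0.0]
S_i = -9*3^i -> [-9, -27, -81, -243, -729]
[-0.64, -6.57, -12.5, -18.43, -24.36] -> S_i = -0.64 + -5.93*i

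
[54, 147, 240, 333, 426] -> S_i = 54 + 93*i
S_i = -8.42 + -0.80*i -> [-8.42, -9.22, -10.02, -10.82, -11.62]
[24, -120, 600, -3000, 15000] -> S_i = 24*-5^i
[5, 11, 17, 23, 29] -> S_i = 5 + 6*i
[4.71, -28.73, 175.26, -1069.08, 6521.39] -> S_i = 4.71*(-6.10)^i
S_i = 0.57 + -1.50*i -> [0.57, -0.93, -2.43, -3.93, -5.43]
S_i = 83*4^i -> [83, 332, 1328, 5312, 21248]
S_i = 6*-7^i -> [6, -42, 294, -2058, 14406]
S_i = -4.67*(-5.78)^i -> [-4.67, 26.99, -156.02, 901.78, -5212.29]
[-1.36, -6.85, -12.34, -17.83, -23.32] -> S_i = -1.36 + -5.49*i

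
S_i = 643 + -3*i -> [643, 640, 637, 634, 631]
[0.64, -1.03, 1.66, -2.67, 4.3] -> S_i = 0.64*(-1.61)^i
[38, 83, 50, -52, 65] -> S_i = Random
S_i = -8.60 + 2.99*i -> [-8.6, -5.61, -2.62, 0.37, 3.36]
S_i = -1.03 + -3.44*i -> [-1.03, -4.47, -7.91, -11.35, -14.79]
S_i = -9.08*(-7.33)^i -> [-9.08, 66.56, -487.86, 3576.0, -26212.1]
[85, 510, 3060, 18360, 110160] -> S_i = 85*6^i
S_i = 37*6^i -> [37, 222, 1332, 7992, 47952]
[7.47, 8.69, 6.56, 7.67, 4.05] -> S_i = Random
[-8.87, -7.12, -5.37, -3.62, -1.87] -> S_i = -8.87 + 1.75*i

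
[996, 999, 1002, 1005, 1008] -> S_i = 996 + 3*i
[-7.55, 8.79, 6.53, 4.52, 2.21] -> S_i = Random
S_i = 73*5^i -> [73, 365, 1825, 9125, 45625]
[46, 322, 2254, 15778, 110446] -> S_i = 46*7^i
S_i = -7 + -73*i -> [-7, -80, -153, -226, -299]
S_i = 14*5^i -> [14, 70, 350, 1750, 8750]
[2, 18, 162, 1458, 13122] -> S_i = 2*9^i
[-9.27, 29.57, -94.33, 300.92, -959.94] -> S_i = -9.27*(-3.19)^i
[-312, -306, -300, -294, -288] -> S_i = -312 + 6*i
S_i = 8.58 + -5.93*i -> [8.58, 2.65, -3.28, -9.21, -15.14]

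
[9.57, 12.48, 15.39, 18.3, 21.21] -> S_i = 9.57 + 2.91*i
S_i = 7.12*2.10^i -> [7.12, 14.95, 31.4, 65.94, 138.47]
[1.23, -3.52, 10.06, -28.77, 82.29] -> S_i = 1.23*(-2.86)^i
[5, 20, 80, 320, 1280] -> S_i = 5*4^i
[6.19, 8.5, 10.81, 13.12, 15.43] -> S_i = 6.19 + 2.31*i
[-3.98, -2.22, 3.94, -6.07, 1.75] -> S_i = Random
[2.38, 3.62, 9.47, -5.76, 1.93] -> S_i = Random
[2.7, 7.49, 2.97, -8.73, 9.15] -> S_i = Random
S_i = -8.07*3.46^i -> [-8.07, -27.92, -96.61, -334.27, -1156.59]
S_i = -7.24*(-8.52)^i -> [-7.24, 61.68, -525.55, 4477.72, -38150.21]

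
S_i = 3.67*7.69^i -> [3.67, 28.22, 217.03, 1668.96, 12834.28]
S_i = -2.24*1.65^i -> [-2.24, -3.7, -6.1, -10.06, -16.6]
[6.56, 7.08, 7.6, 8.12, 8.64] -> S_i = 6.56 + 0.52*i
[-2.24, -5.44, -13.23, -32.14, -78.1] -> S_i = -2.24*2.43^i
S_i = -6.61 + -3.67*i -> [-6.61, -10.28, -13.95, -17.62, -21.29]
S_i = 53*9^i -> [53, 477, 4293, 38637, 347733]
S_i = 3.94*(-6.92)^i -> [3.94, -27.26, 188.67, -1305.61, 9034.84]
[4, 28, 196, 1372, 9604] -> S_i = 4*7^i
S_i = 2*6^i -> [2, 12, 72, 432, 2592]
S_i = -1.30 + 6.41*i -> [-1.3, 5.11, 11.52, 17.93, 24.34]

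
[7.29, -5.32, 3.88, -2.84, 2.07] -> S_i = 7.29*(-0.73)^i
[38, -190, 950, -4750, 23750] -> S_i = 38*-5^i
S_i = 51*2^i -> [51, 102, 204, 408, 816]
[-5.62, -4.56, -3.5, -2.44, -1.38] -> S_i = -5.62 + 1.06*i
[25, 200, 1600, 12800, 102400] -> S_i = 25*8^i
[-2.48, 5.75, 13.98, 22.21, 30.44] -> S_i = -2.48 + 8.23*i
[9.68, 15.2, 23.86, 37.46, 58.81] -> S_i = 9.68*1.57^i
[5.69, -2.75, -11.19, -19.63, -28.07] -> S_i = 5.69 + -8.44*i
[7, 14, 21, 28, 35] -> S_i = 7 + 7*i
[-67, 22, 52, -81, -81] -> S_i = Random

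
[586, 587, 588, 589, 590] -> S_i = 586 + 1*i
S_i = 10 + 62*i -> [10, 72, 134, 196, 258]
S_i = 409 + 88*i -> [409, 497, 585, 673, 761]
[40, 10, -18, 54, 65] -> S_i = Random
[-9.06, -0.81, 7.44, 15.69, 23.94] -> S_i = -9.06 + 8.25*i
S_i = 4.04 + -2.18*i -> [4.04, 1.86, -0.32, -2.5, -4.68]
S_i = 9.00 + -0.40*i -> [9.0, 8.6, 8.2, 7.8, 7.4]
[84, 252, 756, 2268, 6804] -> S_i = 84*3^i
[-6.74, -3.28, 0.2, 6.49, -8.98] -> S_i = Random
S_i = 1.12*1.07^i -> [1.12, 1.2, 1.28, 1.37, 1.47]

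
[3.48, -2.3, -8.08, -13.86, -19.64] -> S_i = 3.48 + -5.78*i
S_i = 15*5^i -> [15, 75, 375, 1875, 9375]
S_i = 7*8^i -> [7, 56, 448, 3584, 28672]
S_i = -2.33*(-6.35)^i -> [-2.33, 14.8, -93.95, 596.59, -3788.36]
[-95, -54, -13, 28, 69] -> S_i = -95 + 41*i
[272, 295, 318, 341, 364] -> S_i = 272 + 23*i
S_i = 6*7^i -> [6, 42, 294, 2058, 14406]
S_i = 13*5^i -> [13, 65, 325, 1625, 8125]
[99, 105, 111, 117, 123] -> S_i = 99 + 6*i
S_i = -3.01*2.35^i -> [-3.01, -7.07, -16.62, -39.06, -91.8]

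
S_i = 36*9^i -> [36, 324, 2916, 26244, 236196]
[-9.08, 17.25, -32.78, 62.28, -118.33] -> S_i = -9.08*(-1.90)^i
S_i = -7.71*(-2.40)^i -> [-7.71, 18.5, -44.41, 106.58, -255.8]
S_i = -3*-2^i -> [-3, 6, -12, 24, -48]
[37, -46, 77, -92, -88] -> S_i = Random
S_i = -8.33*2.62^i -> [-8.33, -21.82, -57.18, -149.81, -392.51]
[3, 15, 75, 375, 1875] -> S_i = 3*5^i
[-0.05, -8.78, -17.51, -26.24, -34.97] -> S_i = -0.05 + -8.73*i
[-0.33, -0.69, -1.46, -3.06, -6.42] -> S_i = -0.33*2.10^i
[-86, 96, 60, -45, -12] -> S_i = Random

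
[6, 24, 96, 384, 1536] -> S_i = 6*4^i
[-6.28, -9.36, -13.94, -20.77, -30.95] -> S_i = -6.28*1.49^i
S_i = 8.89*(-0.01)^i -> [8.89, -0.09, 0.0, -0.0, 0.0]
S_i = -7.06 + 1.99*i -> [-7.06, -5.07, -3.08, -1.09, 0.9]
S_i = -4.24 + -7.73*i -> [-4.24, -11.97, -19.7, -27.43, -35.16]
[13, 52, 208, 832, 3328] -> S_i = 13*4^i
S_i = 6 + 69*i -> [6, 75, 144, 213, 282]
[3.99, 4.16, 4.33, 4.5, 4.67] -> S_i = 3.99 + 0.17*i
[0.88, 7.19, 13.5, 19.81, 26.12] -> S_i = 0.88 + 6.31*i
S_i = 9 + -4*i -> [9, 5, 1, -3, -7]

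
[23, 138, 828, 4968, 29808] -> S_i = 23*6^i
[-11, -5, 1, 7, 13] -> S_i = -11 + 6*i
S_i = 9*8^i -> [9, 72, 576, 4608, 36864]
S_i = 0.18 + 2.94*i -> [0.18, 3.12, 6.06, 9.0, 11.94]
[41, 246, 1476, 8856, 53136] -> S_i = 41*6^i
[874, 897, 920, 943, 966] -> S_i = 874 + 23*i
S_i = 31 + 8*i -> [31, 39, 47, 55, 63]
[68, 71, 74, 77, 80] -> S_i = 68 + 3*i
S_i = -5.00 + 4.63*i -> [-5.0, -0.37, 4.26, 8.89, 13.52]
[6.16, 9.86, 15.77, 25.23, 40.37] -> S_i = 6.16*1.60^i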